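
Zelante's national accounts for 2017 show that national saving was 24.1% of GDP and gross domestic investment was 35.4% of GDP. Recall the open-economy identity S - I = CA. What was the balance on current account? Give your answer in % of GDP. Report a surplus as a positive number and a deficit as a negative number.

S - I = CA (net lending to the rest of the world).
CA = S - I = 24.1 - 35.4 = -11.3

-11.3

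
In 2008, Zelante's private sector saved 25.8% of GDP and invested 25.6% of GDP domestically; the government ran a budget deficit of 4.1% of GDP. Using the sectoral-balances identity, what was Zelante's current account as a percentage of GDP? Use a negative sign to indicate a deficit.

By the sectoral-balances identity, CA = (S_private - I) + (T - G).
Private balance = 25.8 - 25.6 = 0.2
Government balance (T - G) = -4.1
CA = 0.2 + (-4.1) = -3.9

-3.9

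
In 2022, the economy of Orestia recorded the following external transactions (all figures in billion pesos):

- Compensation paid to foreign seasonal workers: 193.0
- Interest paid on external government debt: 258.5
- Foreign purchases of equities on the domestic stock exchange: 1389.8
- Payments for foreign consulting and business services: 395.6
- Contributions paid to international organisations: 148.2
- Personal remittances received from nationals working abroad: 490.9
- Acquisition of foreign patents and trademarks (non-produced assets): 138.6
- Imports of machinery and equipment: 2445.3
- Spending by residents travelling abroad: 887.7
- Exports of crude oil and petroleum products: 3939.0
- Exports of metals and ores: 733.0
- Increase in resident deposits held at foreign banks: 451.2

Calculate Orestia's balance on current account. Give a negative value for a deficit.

834.6

Goods: -2445.3 + 733.0 + 3939.0 = 2226.7
Services: -395.6 - 887.7 = -1283.3
Primary income: -193.0 - 258.5 = -451.5
Secondary income: 490.9 - 148.2 = 342.7
Current account = 2226.7 + (-1283.3) + (-451.5) + 342.7 = 834.6
(Excluded from the current account — financial account: foreign purchases of equities on the domestic stock exchange 1389.8, increase in resident deposits held at foreign banks 451.2; capital account: acquisition of foreign patents and trademarks (non-produced assets) 138.6.)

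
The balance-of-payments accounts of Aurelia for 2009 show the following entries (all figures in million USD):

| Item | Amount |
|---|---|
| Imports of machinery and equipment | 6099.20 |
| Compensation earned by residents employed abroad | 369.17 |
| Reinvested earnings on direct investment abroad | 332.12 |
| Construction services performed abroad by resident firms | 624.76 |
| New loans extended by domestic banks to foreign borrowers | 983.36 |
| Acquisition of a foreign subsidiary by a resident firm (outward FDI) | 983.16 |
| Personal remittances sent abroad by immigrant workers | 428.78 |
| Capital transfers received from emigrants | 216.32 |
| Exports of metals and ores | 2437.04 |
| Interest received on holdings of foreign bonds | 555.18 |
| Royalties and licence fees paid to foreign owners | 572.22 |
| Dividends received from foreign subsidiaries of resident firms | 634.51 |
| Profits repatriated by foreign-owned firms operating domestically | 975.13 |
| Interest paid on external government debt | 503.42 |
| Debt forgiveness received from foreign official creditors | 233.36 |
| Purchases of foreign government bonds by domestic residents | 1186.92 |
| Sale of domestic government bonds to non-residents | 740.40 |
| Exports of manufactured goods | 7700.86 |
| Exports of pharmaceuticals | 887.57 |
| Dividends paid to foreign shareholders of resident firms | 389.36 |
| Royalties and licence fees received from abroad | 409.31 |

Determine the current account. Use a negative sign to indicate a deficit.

4982.41

Goods: 887.57 + 7700.86 - 6099.20 + 2437.04 = 4926.27
Services: -572.22 + 624.76 + 409.31 = 461.85
Primary income: 634.51 - 975.13 - 503.42 + 332.12 - 389.36 + 555.18 + 369.17 = 23.07
Secondary income: -428.78
Current account = 4926.27 + 461.85 + 23.07 + (-428.78) = 4982.41
(Excluded from the current account — financial account: new loans extended by domestic banks to foreign borrowers 983.36, acquisition of a foreign subsidiary by a resident firm (outward FDI) 983.16, purchases of foreign government bonds by domestic residents 1186.92, sale of domestic government bonds to non-residents 740.40; capital account: capital transfers received from emigrants 216.32, debt forgiveness received from foreign official creditors 233.36.)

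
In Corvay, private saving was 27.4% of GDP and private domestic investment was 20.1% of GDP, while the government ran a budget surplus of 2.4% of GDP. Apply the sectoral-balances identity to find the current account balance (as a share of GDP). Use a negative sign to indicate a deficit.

By the sectoral-balances identity, CA = (S_private - I) + (T - G).
Private balance = 27.4 - 20.1 = 7.3
Government balance (T - G) = 2.4
CA = 7.3 + 2.4 = 9.7

9.7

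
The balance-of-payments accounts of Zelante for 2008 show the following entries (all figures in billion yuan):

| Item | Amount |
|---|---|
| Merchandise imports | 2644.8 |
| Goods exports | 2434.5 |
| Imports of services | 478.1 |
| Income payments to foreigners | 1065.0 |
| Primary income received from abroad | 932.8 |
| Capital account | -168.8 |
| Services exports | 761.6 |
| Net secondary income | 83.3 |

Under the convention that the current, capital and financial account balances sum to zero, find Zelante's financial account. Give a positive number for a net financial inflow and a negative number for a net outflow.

144.5

Goods balance = 2434.5 - 2644.8 = -210.3
Services balance = 761.6 - 478.1 = 283.5
Trade balance (goods + services) = -210.3 + 283.5 = 73.2
Net primary income = 932.8 - 1065.0 = -132.2
Net secondary income = 83.3
Current account = 73.2 + (-132.2) + 83.3 = 24.3
Financial account = -(24.3 + (-168.8)) = 144.5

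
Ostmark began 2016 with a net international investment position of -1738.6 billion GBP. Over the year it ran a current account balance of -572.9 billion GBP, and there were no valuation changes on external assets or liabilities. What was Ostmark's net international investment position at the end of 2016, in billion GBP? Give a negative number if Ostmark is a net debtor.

With no valuation effects, change in NIIP = current account = -572.9
End-of-year NIIP = -1738.6 + (-572.9) = -2311.5

-2311.5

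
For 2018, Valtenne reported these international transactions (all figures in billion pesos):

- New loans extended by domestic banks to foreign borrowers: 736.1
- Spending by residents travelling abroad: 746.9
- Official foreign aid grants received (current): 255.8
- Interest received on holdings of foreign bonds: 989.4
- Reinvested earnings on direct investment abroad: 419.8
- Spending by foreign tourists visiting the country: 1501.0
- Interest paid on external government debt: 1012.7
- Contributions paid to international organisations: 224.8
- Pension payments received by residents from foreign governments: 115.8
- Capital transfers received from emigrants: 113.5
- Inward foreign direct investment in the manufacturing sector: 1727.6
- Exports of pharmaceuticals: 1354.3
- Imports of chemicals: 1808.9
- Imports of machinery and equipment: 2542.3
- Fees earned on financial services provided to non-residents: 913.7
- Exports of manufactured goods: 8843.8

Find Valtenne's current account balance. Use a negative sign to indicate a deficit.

8058.0

Goods: -2542.3 - 1808.9 + 1354.3 + 8843.8 = 5846.9
Services: 1501.0 - 746.9 + 913.7 = 1667.8
Primary income: 989.4 - 1012.7 + 419.8 = 396.5
Secondary income: 115.8 - 224.8 + 255.8 = 146.8
Current account = 5846.9 + 1667.8 + 396.5 + 146.8 = 8058.0
(Excluded from the current account — financial account: new loans extended by domestic banks to foreign borrowers 736.1, inward foreign direct investment in the manufacturing sector 1727.6; capital account: capital transfers received from emigrants 113.5.)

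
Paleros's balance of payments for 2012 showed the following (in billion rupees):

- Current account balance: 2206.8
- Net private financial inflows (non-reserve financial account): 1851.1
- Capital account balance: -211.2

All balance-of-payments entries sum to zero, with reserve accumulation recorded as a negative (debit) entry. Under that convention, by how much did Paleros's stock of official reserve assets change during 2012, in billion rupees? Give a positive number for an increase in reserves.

3846.7

Official reserve transactions balance = -(2206.8 + (-211.2) + 1851.1) = -3846.7
An accumulation of reserves is recorded as a debit (negative entry), so the change in the stock of reserves is the negative of that balance.
Change in official reserves = -(-3846.7) = 3846.7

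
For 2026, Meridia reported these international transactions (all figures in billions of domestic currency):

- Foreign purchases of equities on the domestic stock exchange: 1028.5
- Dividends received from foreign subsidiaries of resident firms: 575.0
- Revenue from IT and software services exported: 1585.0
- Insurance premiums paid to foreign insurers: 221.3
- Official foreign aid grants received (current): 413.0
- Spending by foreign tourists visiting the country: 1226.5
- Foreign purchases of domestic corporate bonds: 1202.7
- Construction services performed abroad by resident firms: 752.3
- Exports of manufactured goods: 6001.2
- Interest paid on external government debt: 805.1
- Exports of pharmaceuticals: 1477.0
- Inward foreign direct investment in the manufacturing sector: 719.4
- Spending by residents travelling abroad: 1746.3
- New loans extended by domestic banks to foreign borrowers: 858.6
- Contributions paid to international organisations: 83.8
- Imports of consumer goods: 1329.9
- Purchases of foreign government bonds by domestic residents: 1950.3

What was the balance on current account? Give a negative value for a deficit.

Goods: -1329.9 + 6001.2 + 1477.0 = 6148.3
Services: -1746.3 + 752.3 + 1226.5 + 1585.0 - 221.3 = 1596.2
Primary income: -805.1 + 575.0 = -230.1
Secondary income: 413.0 - 83.8 = 329.2
Current account = 6148.3 + 1596.2 + (-230.1) + 329.2 = 7843.6
(Excluded from the current account — financial account: foreign purchases of equities on the domestic stock exchange 1028.5, foreign purchases of domestic corporate bonds 1202.7, inward foreign direct investment in the manufacturing sector 719.4, new loans extended by domestic banks to foreign borrowers 858.6, purchases of foreign government bonds by domestic residents 1950.3.)

7843.6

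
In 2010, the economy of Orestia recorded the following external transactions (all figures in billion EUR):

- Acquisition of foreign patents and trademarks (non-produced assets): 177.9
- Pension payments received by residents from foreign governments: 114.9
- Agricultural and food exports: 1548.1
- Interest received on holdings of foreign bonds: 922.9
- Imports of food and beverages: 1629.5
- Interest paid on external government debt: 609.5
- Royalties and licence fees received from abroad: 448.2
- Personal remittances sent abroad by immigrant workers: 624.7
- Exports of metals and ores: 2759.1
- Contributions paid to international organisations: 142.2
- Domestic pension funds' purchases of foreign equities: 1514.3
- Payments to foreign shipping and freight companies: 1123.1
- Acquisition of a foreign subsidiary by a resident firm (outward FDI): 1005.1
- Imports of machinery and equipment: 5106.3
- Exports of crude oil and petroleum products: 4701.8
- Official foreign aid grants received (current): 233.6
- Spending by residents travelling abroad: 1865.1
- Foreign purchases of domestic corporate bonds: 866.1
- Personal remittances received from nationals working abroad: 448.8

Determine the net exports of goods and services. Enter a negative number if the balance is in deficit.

Goods: 1548.1 + 4701.8 - 1629.5 + 2759.1 - 5106.3 = 2273.2
Services: -1865.1 - 1123.1 + 448.2 = -2540.0
Trade balance = 2273.2 + (-2540.0) = -266.8
(Excluded from the trade balance — capital account: acquisition of foreign patents and trademarks (non-produced assets) 177.9; secondary income: pension payments received by residents from foreign governments 114.9, personal remittances sent abroad by immigrant workers 624.7, contributions paid to international organisations 142.2, official foreign aid grants received (current) 233.6, personal remittances received from nationals working abroad 448.8; primary income: interest received on holdings of foreign bonds 922.9, interest paid on external government debt 609.5; financial account: domestic pension funds' purchases of foreign equities 1514.3, acquisition of a foreign subsidiary by a resident firm (outward FDI) 1005.1, foreign purchases of domestic corporate bonds 866.1.)

-266.8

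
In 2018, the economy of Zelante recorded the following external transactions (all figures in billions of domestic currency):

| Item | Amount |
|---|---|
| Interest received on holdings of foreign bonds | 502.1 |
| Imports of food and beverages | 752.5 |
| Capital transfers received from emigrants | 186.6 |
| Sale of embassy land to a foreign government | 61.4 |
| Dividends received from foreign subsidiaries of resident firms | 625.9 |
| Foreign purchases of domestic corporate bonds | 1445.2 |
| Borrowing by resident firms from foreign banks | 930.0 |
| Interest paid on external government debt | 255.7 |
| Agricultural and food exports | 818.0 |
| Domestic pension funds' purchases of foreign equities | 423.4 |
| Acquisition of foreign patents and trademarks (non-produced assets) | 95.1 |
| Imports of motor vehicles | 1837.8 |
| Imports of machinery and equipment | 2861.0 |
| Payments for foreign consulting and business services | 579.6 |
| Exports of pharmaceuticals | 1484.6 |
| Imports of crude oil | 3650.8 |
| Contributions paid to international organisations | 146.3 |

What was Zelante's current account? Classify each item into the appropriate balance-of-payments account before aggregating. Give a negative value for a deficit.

Goods: 818.0 - 752.5 - 2861.0 + 1484.6 - 1837.8 - 3650.8 = -6799.5
Services: -579.6
Primary income: 502.1 - 255.7 + 625.9 = 872.3
Secondary income: -146.3
Current account = (-6799.5) + (-579.6) + 872.3 + (-146.3) = -6653.1
(Excluded from the current account — capital account: capital transfers received from emigrants 186.6, sale of embassy land to a foreign government 61.4, acquisition of foreign patents and trademarks (non-produced assets) 95.1; financial account: foreign purchases of domestic corporate bonds 1445.2, borrowing by resident firms from foreign banks 930.0, domestic pension funds' purchases of foreign equities 423.4.)

-6653.1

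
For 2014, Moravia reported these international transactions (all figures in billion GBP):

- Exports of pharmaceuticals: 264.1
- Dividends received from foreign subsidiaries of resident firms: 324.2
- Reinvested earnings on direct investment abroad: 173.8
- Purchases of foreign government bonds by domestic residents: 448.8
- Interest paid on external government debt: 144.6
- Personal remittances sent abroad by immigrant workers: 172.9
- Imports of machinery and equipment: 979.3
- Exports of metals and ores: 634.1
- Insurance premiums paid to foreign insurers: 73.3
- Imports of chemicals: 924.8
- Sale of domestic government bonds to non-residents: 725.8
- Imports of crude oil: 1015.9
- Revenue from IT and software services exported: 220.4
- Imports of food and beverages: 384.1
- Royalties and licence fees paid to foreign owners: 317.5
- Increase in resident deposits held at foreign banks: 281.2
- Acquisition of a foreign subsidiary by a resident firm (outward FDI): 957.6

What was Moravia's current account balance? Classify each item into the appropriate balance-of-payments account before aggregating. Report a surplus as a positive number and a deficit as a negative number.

-2395.8

Goods: -979.3 + 264.1 - 924.8 + 634.1 - 384.1 - 1015.9 = -2405.9
Services: -317.5 - 73.3 + 220.4 = -170.4
Primary income: -144.6 + 173.8 + 324.2 = 353.4
Secondary income: -172.9
Current account = (-2405.9) + (-170.4) + 353.4 + (-172.9) = -2395.8
(Excluded from the current account — financial account: purchases of foreign government bonds by domestic residents 448.8, sale of domestic government bonds to non-residents 725.8, increase in resident deposits held at foreign banks 281.2, acquisition of a foreign subsidiary by a resident firm (outward FDI) 957.6.)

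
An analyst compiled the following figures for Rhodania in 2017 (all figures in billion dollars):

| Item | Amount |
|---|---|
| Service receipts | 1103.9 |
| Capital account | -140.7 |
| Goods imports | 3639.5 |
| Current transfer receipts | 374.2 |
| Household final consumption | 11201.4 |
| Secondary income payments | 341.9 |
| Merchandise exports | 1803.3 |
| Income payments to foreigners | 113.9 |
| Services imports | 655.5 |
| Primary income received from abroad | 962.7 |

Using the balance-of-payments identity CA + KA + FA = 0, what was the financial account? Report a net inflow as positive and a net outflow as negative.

Goods balance = 1803.3 - 3639.5 = -1836.2
Services balance = 1103.9 - 655.5 = 448.4
Trade balance (goods + services) = -1836.2 + 448.4 = -1387.8
Net primary income = 962.7 - 113.9 = 848.8
Net secondary income = 374.2 - 341.9 = 32.3
Current account = -1387.8 + 848.8 + 32.3 = -506.7
Financial account = -(-506.7 + (-140.7)) = 647.4

647.4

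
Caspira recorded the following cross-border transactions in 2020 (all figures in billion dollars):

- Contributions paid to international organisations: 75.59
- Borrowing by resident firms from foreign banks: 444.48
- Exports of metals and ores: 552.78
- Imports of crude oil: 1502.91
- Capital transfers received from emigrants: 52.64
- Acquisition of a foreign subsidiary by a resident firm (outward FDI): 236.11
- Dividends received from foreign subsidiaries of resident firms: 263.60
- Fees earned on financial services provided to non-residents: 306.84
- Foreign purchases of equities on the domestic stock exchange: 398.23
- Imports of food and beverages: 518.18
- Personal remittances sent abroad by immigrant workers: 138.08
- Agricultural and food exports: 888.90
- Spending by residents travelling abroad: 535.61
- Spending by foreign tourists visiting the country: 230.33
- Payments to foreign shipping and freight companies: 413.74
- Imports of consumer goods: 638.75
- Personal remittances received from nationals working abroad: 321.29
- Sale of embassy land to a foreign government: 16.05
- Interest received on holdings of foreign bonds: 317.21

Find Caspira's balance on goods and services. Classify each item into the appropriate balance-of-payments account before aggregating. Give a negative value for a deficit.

Goods: -638.75 - 1502.91 + 552.78 - 518.18 + 888.90 = -1218.16
Services: 306.84 - 535.61 - 413.74 + 230.33 = -412.18
Trade balance = -1218.16 + (-412.18) = -1630.34
(Excluded from the trade balance — secondary income: contributions paid to international organisations 75.59, personal remittances sent abroad by immigrant workers 138.08, personal remittances received from nationals working abroad 321.29; financial account: borrowing by resident firms from foreign banks 444.48, acquisition of a foreign subsidiary by a resident firm (outward FDI) 236.11, foreign purchases of equities on the domestic stock exchange 398.23; capital account: capital transfers received from emigrants 52.64, sale of embassy land to a foreign government 16.05; primary income: dividends received from foreign subsidiaries of resident firms 263.60, interest received on holdings of foreign bonds 317.21.)

-1630.34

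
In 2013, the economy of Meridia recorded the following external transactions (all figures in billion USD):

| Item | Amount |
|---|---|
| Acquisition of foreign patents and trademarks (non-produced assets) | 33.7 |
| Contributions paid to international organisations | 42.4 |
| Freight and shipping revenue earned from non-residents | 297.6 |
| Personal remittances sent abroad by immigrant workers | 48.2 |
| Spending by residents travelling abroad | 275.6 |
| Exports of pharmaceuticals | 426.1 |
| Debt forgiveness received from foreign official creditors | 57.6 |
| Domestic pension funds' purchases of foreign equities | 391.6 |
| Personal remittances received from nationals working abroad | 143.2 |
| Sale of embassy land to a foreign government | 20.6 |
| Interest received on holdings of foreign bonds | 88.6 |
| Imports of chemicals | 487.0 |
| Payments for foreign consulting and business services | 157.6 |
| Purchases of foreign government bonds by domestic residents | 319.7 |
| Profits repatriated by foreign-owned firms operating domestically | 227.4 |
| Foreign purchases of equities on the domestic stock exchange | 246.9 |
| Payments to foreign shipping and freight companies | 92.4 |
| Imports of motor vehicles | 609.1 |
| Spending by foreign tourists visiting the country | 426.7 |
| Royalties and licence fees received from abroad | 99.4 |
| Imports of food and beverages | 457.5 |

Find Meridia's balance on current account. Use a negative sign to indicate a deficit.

Goods: -457.5 - 609.1 - 487.0 + 426.1 = -1127.5
Services: 297.6 + 99.4 + 426.7 - 157.6 - 275.6 - 92.4 = 298.1
Primary income: 88.6 - 227.4 = -138.8
Secondary income: 143.2 - 42.4 - 48.2 = 52.6
Current account = (-1127.5) + 298.1 + (-138.8) + 52.6 = -915.6
(Excluded from the current account — capital account: acquisition of foreign patents and trademarks (non-produced assets) 33.7, debt forgiveness received from foreign official creditors 57.6, sale of embassy land to a foreign government 20.6; financial account: domestic pension funds' purchases of foreign equities 391.6, purchases of foreign government bonds by domestic residents 319.7, foreign purchases of equities on the domestic stock exchange 246.9.)

-915.6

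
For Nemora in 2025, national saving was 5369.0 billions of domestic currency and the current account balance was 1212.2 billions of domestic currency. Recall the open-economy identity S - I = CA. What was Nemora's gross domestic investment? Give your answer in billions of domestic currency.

4156.8

I = S - CA = 5369.0 - 1212.2 = 4156.8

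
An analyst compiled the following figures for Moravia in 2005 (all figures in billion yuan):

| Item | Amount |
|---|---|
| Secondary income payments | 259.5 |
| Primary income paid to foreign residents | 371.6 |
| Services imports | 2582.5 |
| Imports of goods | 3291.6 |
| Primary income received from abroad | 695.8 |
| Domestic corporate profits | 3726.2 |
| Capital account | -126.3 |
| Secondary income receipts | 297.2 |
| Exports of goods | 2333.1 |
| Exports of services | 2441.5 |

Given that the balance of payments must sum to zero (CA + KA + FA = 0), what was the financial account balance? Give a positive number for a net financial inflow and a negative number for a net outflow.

Goods balance = 2333.1 - 3291.6 = -958.5
Services balance = 2441.5 - 2582.5 = -141.0
Trade balance (goods + services) = -958.5 + (-141.0) = -1099.5
Net primary income = 695.8 - 371.6 = 324.2
Net secondary income = 297.2 - 259.5 = 37.7
Current account = -1099.5 + 324.2 + 37.7 = -737.6
Financial account = -(-737.6 + (-126.3)) = 863.9

863.9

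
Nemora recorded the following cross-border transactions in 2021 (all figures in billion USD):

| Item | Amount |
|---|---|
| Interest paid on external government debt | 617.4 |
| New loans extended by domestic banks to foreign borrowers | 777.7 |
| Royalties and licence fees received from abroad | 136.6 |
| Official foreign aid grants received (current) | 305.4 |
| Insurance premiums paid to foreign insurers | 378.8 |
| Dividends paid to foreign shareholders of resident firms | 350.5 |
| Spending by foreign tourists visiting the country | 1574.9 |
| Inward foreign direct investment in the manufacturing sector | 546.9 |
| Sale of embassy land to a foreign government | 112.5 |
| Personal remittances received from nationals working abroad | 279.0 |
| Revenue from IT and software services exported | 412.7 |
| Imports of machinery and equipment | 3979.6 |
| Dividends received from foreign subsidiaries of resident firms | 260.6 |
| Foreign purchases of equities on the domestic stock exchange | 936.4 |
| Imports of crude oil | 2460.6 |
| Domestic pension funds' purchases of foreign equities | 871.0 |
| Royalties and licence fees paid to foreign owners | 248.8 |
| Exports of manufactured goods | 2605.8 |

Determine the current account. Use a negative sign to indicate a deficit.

-2460.7

Goods: 2605.8 - 2460.6 - 3979.6 = -3834.4
Services: -378.8 + 412.7 + 136.6 - 248.8 + 1574.9 = 1496.6
Primary income: -350.5 + 260.6 - 617.4 = -707.3
Secondary income: 279.0 + 305.4 = 584.4
Current account = (-3834.4) + 1496.6 + (-707.3) + 584.4 = -2460.7
(Excluded from the current account — financial account: new loans extended by domestic banks to foreign borrowers 777.7, inward foreign direct investment in the manufacturing sector 546.9, foreign purchases of equities on the domestic stock exchange 936.4, domestic pension funds' purchases of foreign equities 871.0; capital account: sale of embassy land to a foreign government 112.5.)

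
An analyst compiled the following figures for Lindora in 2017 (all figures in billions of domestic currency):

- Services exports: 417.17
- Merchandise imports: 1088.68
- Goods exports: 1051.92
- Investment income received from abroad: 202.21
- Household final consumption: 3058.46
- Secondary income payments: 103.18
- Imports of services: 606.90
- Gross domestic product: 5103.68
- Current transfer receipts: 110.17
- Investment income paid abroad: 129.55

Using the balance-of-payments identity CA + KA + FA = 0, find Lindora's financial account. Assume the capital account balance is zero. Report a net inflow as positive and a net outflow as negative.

Goods balance = 1051.92 - 1088.68 = -36.76
Services balance = 417.17 - 606.90 = -189.73
Trade balance (goods + services) = -36.76 + (-189.73) = -226.49
Net primary income = 202.21 - 129.55 = 72.66
Net secondary income = 110.17 - 103.18 = 6.99
Current account = -226.49 + 72.66 + 6.99 = -146.84
Financial account = -(-146.84) = 146.84

146.84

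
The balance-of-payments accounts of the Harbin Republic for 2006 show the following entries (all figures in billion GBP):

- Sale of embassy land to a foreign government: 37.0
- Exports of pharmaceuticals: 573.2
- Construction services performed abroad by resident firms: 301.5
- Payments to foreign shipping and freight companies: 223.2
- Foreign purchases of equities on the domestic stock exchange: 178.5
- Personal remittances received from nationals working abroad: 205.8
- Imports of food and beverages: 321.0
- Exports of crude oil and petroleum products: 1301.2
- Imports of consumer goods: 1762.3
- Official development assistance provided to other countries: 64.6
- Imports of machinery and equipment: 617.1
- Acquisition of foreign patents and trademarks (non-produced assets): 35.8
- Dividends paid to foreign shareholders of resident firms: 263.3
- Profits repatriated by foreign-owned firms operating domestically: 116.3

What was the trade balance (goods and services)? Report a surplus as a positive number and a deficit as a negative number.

Goods: -617.1 + 1301.2 - 1762.3 + 573.2 - 321.0 = -826.0
Services: -223.2 + 301.5 = 78.3
Trade balance = -826.0 + 78.3 = -747.7
(Excluded from the trade balance — capital account: sale of embassy land to a foreign government 37.0, acquisition of foreign patents and trademarks (non-produced assets) 35.8; financial account: foreign purchases of equities on the domestic stock exchange 178.5; secondary income: personal remittances received from nationals working abroad 205.8, official development assistance provided to other countries 64.6; primary income: dividends paid to foreign shareholders of resident firms 263.3, profits repatriated by foreign-owned firms operating domestically 116.3.)

-747.7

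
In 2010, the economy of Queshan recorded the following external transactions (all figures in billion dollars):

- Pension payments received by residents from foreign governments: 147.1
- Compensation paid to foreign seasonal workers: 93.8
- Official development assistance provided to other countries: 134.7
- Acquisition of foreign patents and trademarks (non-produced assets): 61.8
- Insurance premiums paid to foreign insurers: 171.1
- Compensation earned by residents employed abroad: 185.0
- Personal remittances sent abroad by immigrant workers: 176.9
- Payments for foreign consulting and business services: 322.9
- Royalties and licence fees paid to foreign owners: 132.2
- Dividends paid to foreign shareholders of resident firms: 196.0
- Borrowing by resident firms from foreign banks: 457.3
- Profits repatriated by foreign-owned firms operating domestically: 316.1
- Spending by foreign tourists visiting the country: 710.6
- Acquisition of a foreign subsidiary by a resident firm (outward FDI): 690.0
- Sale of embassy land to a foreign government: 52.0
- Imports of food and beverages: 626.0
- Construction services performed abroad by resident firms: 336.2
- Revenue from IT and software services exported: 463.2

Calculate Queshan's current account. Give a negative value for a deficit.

-327.6

Goods: -626.0
Services: 463.2 - 171.1 + 336.2 + 710.6 - 132.2 - 322.9 = 883.8
Primary income: -196.0 - 93.8 + 185.0 - 316.1 = -420.9
Secondary income: -134.7 - 176.9 + 147.1 = -164.5
Current account = (-626.0) + 883.8 + (-420.9) + (-164.5) = -327.6
(Excluded from the current account — capital account: acquisition of foreign patents and trademarks (non-produced assets) 61.8, sale of embassy land to a foreign government 52.0; financial account: borrowing by resident firms from foreign banks 457.3, acquisition of a foreign subsidiary by a resident firm (outward FDI) 690.0.)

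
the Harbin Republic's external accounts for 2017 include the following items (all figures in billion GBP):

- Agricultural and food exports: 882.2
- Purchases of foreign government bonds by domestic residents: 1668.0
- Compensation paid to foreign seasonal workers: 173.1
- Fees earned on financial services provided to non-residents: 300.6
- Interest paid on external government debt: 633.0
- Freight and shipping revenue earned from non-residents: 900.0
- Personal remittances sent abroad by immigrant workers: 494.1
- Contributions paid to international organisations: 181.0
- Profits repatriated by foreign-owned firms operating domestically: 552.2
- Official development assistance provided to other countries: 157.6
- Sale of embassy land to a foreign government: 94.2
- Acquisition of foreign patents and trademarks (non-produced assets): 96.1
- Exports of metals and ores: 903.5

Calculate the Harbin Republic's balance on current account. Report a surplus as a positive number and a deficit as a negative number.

Goods: 903.5 + 882.2 = 1785.7
Services: 900.0 + 300.6 = 1200.6
Primary income: -633.0 - 552.2 - 173.1 = -1358.3
Secondary income: -494.1 - 181.0 - 157.6 = -832.7
Current account = 1785.7 + 1200.6 + (-1358.3) + (-832.7) = 795.3
(Excluded from the current account — financial account: purchases of foreign government bonds by domestic residents 1668.0; capital account: sale of embassy land to a foreign government 94.2, acquisition of foreign patents and trademarks (non-produced assets) 96.1.)

795.3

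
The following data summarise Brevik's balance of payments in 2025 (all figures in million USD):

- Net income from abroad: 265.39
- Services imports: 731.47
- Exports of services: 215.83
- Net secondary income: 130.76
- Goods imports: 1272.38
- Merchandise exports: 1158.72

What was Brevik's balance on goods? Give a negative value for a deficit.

-113.66

Goods balance = 1158.72 - 1272.38 = -113.66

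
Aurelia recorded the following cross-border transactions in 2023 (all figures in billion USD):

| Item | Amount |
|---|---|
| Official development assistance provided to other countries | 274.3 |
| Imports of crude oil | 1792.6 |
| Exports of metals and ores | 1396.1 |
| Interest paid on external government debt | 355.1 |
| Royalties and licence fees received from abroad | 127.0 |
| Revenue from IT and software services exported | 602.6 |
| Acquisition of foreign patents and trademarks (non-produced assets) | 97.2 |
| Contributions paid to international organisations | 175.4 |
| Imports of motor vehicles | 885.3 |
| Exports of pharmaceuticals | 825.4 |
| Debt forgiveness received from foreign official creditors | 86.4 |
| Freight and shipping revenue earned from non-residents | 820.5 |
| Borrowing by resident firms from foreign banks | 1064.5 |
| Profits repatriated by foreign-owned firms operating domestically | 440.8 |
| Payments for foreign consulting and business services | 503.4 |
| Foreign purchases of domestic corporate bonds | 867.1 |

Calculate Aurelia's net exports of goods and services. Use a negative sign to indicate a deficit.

Goods: -885.3 + 1396.1 - 1792.6 + 825.4 = -456.4
Services: -503.4 + 602.6 + 820.5 + 127.0 = 1046.7
Trade balance = -456.4 + 1046.7 = 590.3
(Excluded from the trade balance — secondary income: official development assistance provided to other countries 274.3, contributions paid to international organisations 175.4; primary income: interest paid on external government debt 355.1, profits repatriated by foreign-owned firms operating domestically 440.8; capital account: acquisition of foreign patents and trademarks (non-produced assets) 97.2, debt forgiveness received from foreign official creditors 86.4; financial account: borrowing by resident firms from foreign banks 1064.5, foreign purchases of domestic corporate bonds 867.1.)

590.3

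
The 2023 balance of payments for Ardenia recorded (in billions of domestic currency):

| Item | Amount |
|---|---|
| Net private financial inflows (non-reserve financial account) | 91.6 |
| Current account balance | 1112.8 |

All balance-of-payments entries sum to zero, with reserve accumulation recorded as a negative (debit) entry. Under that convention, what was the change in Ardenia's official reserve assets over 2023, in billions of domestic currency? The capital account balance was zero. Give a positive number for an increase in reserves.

Official reserve transactions balance = -(1112.8 + 91.6) = -1204.4
An accumulation of reserves is recorded as a debit (negative entry), so the change in the stock of reserves is the negative of that balance.
Change in official reserves = -(-1204.4) = 1204.4

1204.4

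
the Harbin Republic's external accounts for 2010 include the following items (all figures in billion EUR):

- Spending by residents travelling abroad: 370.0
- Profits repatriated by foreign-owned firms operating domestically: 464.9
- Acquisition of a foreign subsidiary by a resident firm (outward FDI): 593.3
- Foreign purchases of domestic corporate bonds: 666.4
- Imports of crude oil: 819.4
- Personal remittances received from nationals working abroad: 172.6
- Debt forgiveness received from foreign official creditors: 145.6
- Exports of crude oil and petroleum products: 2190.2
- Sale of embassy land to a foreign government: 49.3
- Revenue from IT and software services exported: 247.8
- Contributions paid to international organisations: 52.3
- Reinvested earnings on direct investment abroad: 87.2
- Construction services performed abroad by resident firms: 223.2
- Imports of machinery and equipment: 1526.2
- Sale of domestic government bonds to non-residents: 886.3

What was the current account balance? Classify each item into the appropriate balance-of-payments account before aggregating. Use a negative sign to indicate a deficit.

-311.8

Goods: -1526.2 + 2190.2 - 819.4 = -155.4
Services: 223.2 + 247.8 - 370.0 = 101.0
Primary income: -464.9 + 87.2 = -377.7
Secondary income: -52.3 + 172.6 = 120.3
Current account = (-155.4) + 101.0 + (-377.7) + 120.3 = -311.8
(Excluded from the current account — financial account: acquisition of a foreign subsidiary by a resident firm (outward FDI) 593.3, foreign purchases of domestic corporate bonds 666.4, sale of domestic government bonds to non-residents 886.3; capital account: debt forgiveness received from foreign official creditors 145.6, sale of embassy land to a foreign government 49.3.)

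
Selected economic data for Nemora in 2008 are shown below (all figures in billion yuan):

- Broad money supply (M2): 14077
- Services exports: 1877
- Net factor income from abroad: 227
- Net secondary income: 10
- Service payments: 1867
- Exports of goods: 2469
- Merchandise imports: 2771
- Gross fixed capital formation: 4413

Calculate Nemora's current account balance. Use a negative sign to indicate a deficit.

Goods balance = 2469 - 2771 = -302
Services balance = 1877 - 1867 = 10
Trade balance (goods + services) = -302 + 10 = -292
Net primary income = 227
Net secondary income = 10
Current account = -292 + 227 + 10 = -55

-55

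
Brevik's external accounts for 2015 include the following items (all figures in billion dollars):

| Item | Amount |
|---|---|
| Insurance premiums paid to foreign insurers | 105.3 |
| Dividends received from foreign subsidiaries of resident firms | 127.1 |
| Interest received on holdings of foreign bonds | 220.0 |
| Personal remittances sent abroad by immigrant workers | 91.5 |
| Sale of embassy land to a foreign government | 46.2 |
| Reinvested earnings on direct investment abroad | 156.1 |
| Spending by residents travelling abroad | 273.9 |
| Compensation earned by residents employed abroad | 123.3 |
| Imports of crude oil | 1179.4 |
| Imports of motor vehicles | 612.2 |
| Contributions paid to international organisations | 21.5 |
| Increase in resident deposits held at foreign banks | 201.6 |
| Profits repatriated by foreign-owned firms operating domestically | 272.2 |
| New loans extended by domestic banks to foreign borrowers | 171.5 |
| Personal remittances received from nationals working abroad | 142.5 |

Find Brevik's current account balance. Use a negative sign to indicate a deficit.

Goods: -1179.4 - 612.2 = -1791.6
Services: -105.3 - 273.9 = -379.2
Primary income: 123.3 + 127.1 - 272.2 + 156.1 + 220.0 = 354.3
Secondary income: -21.5 - 91.5 + 142.5 = 29.5
Current account = (-1791.6) + (-379.2) + 354.3 + 29.5 = -1787.0
(Excluded from the current account — capital account: sale of embassy land to a foreign government 46.2; financial account: increase in resident deposits held at foreign banks 201.6, new loans extended by domestic banks to foreign borrowers 171.5.)

-1787.0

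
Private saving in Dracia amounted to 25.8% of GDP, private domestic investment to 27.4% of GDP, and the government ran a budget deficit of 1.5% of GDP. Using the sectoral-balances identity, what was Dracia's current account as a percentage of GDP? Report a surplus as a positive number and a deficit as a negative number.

-3.1

By the sectoral-balances identity, CA = (S_private - I) + (T - G).
Private balance = 25.8 - 27.4 = -1.6
Government balance (T - G) = -1.5
CA = -1.6 + (-1.5) = -3.1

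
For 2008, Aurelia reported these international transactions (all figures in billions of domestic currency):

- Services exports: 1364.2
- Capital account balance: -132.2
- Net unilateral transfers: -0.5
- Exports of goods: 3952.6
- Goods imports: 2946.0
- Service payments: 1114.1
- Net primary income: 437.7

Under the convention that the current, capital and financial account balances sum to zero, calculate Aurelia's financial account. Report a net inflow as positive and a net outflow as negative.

Goods balance = 3952.6 - 2946.0 = 1006.6
Services balance = 1364.2 - 1114.1 = 250.1
Trade balance (goods + services) = 1006.6 + 250.1 = 1256.7
Net primary income = 437.7
Net secondary income = -0.5
Current account = 1256.7 + 437.7 + (-0.5) = 1693.9
Financial account = -(1693.9 + (-132.2)) = -1561.7

-1561.7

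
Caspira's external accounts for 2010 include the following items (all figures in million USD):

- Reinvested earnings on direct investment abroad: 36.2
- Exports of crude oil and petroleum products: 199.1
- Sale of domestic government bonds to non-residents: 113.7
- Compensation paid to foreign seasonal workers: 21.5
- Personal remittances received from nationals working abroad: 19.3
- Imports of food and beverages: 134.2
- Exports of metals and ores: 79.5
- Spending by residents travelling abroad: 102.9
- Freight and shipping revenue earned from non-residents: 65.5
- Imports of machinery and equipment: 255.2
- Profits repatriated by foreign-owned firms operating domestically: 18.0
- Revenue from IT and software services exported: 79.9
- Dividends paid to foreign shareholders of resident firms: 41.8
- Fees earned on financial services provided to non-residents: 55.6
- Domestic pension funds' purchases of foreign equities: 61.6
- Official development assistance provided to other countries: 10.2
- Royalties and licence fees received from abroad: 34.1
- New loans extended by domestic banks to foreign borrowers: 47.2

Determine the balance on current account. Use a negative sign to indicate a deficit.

Goods: 199.1 - 134.2 - 255.2 + 79.5 = -110.8
Services: 79.9 + 65.5 - 102.9 + 55.6 + 34.1 = 132.2
Primary income: 36.2 - 41.8 - 21.5 - 18.0 = -45.1
Secondary income: 19.3 - 10.2 = 9.1
Current account = (-110.8) + 132.2 + (-45.1) + 9.1 = -14.6
(Excluded from the current account — financial account: sale of domestic government bonds to non-residents 113.7, domestic pension funds' purchases of foreign equities 61.6, new loans extended by domestic banks to foreign borrowers 47.2.)

-14.6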